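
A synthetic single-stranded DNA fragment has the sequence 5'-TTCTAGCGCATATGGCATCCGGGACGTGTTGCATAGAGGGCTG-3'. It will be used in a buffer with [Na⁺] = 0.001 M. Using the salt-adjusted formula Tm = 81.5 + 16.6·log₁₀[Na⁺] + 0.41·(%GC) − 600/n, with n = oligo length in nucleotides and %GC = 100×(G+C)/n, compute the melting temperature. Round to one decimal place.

40.6°C

Length n = 43. Base counts: C=9, A=8, G=15, T=11
G+C = 24, so %GC = 24/43 × 100 = 55.814%
Salt term: 16.6 × (-3) = -49.8
GC term: 0.41 × 55.814 = 22.884; length term: −600/43 = −13.953
Tm = 81.5 + (-49.8) + 22.884 − 13.953 = 40.631 → 40.6°C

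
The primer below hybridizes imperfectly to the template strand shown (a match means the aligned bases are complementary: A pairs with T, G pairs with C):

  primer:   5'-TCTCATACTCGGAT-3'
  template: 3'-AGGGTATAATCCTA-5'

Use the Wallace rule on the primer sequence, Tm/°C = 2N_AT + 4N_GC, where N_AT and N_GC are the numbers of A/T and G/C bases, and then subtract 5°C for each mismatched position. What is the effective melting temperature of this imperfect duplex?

25°C

Primer base counts: A=3, T=5, G=2, C=4 → A+T=8, G+C=6
Perfect-match Tm = 2(8) + 4(6) = 16 + 24 = 40°C
Mismatches (positions where the bases are not complementary): 3 (at positions 3, 8, 10)
Effective Tm = 40 − 3×5 = 40 − 15 = 25°C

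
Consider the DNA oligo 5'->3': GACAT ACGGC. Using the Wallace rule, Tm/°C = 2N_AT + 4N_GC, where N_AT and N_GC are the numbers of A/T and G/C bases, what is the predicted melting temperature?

T=1, C=3, A=3, G=3
A+T = 4, G+C = 6
Tm = 2×4 + 4×6 = 32°C

32°C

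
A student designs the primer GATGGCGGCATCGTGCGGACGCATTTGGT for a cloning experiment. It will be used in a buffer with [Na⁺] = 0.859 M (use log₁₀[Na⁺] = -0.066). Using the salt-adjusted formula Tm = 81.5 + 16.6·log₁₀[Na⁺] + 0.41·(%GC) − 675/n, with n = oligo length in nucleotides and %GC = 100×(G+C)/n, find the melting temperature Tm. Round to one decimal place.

Length n = 29. G=12, C=6, T=7, A=4
G+C = 18, so %GC = 18/29 × 100 = 62.069%
Salt term: 16.6 × (-0.066) = -1.096
GC term: 0.41 × 62.069 = 25.448; length term: −675/29 = −23.276
Tm = 81.5 + (-1.096) + 25.448 − 23.276 = 82.576 → 82.6°C

82.6°C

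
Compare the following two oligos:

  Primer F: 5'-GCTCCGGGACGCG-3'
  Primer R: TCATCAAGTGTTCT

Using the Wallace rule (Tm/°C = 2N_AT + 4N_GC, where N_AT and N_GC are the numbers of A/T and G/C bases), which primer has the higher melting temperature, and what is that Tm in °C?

Primer F: A+T=2, G+C=11 → Tm = 2(2)+4(11) = 48°C
Primer R: A+T=9, G+C=5 → Tm = 2(9)+4(5) = 38°C
48°C vs 38°C → primer F is higher.

Primer F, 48°C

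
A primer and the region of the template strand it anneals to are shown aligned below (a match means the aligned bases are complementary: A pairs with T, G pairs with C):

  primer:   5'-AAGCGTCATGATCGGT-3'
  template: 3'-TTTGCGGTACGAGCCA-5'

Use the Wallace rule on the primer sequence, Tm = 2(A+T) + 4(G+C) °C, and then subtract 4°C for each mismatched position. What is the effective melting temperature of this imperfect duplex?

36°C

Primer base counts: A=4, T=4, G=5, C=3 → A+T=8, G+C=8
Perfect-match Tm = 2(8) + 4(8) = 16 + 32 = 48°C
Mismatches (positions where the bases are not complementary): 3 (at positions 3, 6, 11)
Effective Tm = 48 − 3×4 = 48 − 12 = 36°C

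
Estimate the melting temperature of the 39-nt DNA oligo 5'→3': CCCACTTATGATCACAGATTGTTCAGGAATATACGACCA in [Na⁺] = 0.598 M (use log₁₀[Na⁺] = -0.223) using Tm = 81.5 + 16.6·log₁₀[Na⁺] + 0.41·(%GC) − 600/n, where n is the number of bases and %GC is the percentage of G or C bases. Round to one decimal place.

79.2°C

Length n = 39. Counting bases: A=13, T=10, G=6, C=10
G+C = 16, so %GC = 16/39 × 100 = 41.026%
Salt term: 16.6 × (-0.223) = -3.702
GC term: 0.41 × 41.026 = 16.821; length term: −600/39 = −15.385
Tm = 81.5 + (-3.702) + 16.821 − 15.385 = 79.234 → 79.2°C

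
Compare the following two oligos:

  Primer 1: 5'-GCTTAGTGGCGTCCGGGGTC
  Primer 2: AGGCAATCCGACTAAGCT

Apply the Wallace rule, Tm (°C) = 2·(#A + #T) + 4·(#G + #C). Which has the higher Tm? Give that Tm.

Primer 1, 68°C

Primer 1: A+T=6, G+C=14 → Tm = 2(6)+4(14) = 68°C
Primer 2: A+T=9, G+C=9 → Tm = 2(9)+4(9) = 54°C
68°C vs 54°C → primer 1 is higher.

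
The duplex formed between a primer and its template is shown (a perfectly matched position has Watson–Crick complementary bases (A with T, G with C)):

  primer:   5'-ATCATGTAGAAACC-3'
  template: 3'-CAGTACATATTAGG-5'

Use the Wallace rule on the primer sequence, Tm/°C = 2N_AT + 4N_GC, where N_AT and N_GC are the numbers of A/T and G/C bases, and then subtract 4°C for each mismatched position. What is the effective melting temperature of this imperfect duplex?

Primer base counts: A=6, T=3, G=2, C=3 → A+T=9, G+C=5
Perfect-match Tm = 2(9) + 4(5) = 18 + 20 = 38°C
Mismatches (positions where the bases are not complementary): 3 (at positions 1, 9, 12)
Effective Tm = 38 − 3×4 = 38 − 12 = 26°C

26°C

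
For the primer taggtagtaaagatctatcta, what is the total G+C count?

6

Scanning the sequence gives T=7, C=2, G=4, A=8.
Total G or C: 4 + 2 = 6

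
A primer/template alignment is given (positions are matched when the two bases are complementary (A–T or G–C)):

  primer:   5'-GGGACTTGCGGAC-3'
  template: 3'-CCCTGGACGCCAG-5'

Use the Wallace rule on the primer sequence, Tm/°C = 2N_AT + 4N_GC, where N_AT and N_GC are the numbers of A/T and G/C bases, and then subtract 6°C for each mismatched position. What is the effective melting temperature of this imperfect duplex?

32°C

Primer base counts: A=2, T=2, G=6, C=3 → A+T=4, G+C=9
Perfect-match Tm = 2(4) + 4(9) = 8 + 36 = 44°C
Mismatches (positions where the bases are not complementary): 2 (at positions 6, 12)
Effective Tm = 44 − 2×6 = 44 − 12 = 32°C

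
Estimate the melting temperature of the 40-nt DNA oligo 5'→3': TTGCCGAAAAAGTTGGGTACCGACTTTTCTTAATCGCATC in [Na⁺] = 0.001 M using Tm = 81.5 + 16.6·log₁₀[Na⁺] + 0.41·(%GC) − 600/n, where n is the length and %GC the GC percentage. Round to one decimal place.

Length n = 40. Scanning the sequence gives G=8, T=13, A=10, C=9.
G+C = 17, so %GC = 17/40 × 100 = 42.5%
Salt term: 16.6 × (-3) = -49.8
GC term: 0.41 × 42.5 = 17.425; length term: −600/40 = −15
Tm = 81.5 + (-49.8) + 17.425 − 15 = 34.125 → 34.1°C

34.1°C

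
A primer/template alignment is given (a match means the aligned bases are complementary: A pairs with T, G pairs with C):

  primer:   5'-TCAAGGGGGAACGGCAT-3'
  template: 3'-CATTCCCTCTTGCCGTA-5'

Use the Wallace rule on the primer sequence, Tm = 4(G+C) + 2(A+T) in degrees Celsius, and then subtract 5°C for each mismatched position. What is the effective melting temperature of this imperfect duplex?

Primer base counts: A=5, T=2, G=7, C=3 → A+T=7, G+C=10
Perfect-match Tm = 2(7) + 4(10) = 14 + 40 = 54°C
Mismatches (positions where the bases are not complementary): 3 (at positions 1, 2, 8)
Effective Tm = 54 − 3×5 = 54 − 15 = 39°C

39°C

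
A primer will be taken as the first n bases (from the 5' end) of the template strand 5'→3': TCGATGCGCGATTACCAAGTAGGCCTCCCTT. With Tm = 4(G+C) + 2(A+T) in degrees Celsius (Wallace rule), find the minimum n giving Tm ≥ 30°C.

n = 9

First 8 bases: TCGATGCG → Tm = 26°C (< 30°C)
First 9 bases: TCGATGCGC → Tm = 30°C (≥ 30°C)
Each additional base adds 2°C (A/T) or 4°C (G/C), so Tm is non-decreasing in n; n = 9 is the first length to reach 30°C.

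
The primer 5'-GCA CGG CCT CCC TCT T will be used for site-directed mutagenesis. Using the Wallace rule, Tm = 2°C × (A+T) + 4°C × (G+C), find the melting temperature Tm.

Counting bases: A=1, T=4, C=8, G=3
So N_AT = 5 and N_GC = 11.
Tm = 2(5) + 4(11) = 10 + 44 = 54°C

54°C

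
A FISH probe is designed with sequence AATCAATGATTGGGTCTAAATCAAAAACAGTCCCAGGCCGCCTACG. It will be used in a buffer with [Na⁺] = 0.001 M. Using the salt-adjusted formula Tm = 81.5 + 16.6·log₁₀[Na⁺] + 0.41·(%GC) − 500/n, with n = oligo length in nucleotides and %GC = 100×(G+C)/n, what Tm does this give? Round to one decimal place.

39.5°C

Length n = 46. Counting bases: A=16, C=12, G=9, T=9
G+C = 21, so %GC = 21/46 × 100 = 45.652%
Salt term: 16.6 × (-3) = -49.8
GC term: 0.41 × 45.652 = 18.717; length term: −500/46 = −10.87
Tm = 81.5 + (-49.8) + 18.717 − 10.87 = 39.547 → 39.5°C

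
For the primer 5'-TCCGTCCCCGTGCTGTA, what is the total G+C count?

11

Counting bases: T=5, C=7, G=4, A=1
G+C = 4 + 7 = 11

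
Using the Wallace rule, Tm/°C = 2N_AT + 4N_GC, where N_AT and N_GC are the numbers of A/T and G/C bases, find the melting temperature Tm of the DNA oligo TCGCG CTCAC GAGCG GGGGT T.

Scanning the sequence gives T=4, G=9, A=2, C=6.
AT pairs contribute 6, GC pairs contribute 15.
Tm = 2×6 + 4×15 = 72°C

72°C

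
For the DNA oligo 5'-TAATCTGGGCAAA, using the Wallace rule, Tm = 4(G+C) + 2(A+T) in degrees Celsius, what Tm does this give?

36°C

Scanning the sequence gives A=5, G=3, T=3, C=2.
A+T = 8, G+C = 5
Tm = 4·5 + 2·8 = 20 + 16 = 36°C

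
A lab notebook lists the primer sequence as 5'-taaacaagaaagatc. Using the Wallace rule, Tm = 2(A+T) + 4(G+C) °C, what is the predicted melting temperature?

38°C

Scanning the sequence gives A=9, C=2, G=2, T=2.
A+T = 11, G+C = 4
Tm = 2×11 + 4×4 = 38°C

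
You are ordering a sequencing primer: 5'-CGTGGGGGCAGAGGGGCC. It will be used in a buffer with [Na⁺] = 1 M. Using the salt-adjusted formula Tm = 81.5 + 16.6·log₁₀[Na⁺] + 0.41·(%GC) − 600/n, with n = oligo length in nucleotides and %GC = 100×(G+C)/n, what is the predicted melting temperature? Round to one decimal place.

82.3°C

Length n = 18. Scanning the sequence gives T=1, A=2, C=4, G=11.
G+C = 15, so %GC = 15/18 × 100 = 83.333%
Salt term: 16.6 × (0) = 0
GC term: 0.41 × 83.333 = 34.167; length term: −600/18 = −33.333
Tm = 81.5 + (0) + 34.167 − 33.333 = 82.334 → 82.3°C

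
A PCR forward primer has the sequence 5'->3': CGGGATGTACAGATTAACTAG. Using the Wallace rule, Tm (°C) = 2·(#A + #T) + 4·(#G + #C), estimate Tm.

60°C

Base counts: C=3, T=5, A=7, G=6
So N_AT = 12 and N_GC = 9.
Tm = 2×12 + 4×9 = 60°C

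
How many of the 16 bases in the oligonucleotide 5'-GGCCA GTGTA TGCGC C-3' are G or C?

Scanning the sequence gives C=5, T=3, A=2, G=6.
G+C = 6 + 5 = 11

11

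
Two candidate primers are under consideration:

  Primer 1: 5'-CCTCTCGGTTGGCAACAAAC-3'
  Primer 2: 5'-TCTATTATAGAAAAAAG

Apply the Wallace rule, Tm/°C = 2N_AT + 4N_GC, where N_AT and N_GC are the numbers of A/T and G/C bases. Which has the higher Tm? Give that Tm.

Primer 1, 62°C

Primer 1: A+T=9, G+C=11 → Tm = 2(9)+4(11) = 62°C
Primer 2: A+T=14, G+C=3 → Tm = 2(14)+4(3) = 40°C
62°C vs 40°C → primer 1 is higher.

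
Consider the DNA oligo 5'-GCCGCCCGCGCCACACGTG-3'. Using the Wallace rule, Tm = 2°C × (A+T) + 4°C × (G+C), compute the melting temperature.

Scanning the sequence gives T=1, G=6, C=10, A=2.
AT pairs contribute 3, GC pairs contribute 16.
Tm = 4·16 + 2·3 = 64 + 6 = 70°C

70°C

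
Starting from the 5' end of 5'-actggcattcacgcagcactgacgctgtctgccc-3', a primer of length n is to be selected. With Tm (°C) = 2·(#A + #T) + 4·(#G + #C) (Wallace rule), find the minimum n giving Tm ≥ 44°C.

n = 14

First 13 bases: ACTGGCATTCACG → Tm = 40°C (< 44°C)
First 14 bases: ACTGGCATTCACGC → Tm = 44°C (≥ 44°C)
Each additional base adds 2°C (A/T) or 4°C (G/C), so Tm is non-decreasing in n; n = 14 is the first length to reach 44°C.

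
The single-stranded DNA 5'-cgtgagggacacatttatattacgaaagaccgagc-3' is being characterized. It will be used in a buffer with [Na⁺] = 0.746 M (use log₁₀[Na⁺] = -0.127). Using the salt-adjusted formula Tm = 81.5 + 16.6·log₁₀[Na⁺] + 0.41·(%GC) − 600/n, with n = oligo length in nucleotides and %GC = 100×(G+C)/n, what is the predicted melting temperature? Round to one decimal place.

Length n = 35. Base counts: T=7, G=9, A=12, C=7
G+C = 16, so %GC = 16/35 × 100 = 45.714%
Salt term: 16.6 × (-0.127) = -2.108
GC term: 0.41 × 45.714 = 18.743; length term: −600/35 = −17.143
Tm = 81.5 + (-2.108) + 18.743 − 17.143 = 80.992 → 81.0°C

81.0°C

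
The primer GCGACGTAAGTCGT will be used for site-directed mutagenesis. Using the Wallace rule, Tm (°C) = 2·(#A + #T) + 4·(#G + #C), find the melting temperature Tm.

T=3, A=3, G=5, C=3
AT pairs contribute 6, GC pairs contribute 8.
Tm = 4·8 + 2·6 = 32 + 12 = 44°C

44°C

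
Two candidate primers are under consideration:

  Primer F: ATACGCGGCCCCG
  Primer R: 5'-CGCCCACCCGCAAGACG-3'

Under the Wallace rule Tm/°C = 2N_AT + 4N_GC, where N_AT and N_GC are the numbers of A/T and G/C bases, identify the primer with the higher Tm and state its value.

Primer F: A+T=3, G+C=10 → Tm = 2(3)+4(10) = 46°C
Primer R: A+T=4, G+C=13 → Tm = 2(4)+4(13) = 60°C
46°C vs 60°C → primer R is higher.

Primer R, 60°C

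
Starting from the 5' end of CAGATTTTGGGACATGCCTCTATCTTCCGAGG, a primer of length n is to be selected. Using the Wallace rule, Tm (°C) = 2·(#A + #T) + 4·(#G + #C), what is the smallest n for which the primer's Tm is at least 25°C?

n = 10

First 9 bases: CAGATTTTG → Tm = 24°C (< 25°C)
First 10 bases: CAGATTTTGG → Tm = 28°C (≥ 25°C)
Since every base adds ≥2°C, Tm only increases with n, so the threshold is first crossed at n = 10.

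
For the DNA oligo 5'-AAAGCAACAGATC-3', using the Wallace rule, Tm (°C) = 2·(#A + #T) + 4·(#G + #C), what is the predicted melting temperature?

Base counts: A=7, C=3, T=1, G=2
So N_AT = 8 and N_GC = 5.
Tm = 4·5 + 2·8 = 20 + 16 = 36°C

36°C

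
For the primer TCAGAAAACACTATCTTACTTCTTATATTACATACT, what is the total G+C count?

Counting bases: T=14, C=8, A=13, G=1
G+C = 1 + 8 = 9

9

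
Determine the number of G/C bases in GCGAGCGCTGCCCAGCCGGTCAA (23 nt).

Counting bases: A=4, G=8, T=2, C=9
G+C = 8 + 9 = 17

17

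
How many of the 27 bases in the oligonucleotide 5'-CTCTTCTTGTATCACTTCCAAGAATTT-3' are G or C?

9

Base counts: G=2, C=7, T=12, A=6
G+C = 2 + 7 = 9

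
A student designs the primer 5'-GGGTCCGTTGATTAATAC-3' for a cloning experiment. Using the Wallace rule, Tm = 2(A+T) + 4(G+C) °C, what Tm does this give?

G=5, T=6, A=4, C=3
A+T = 10, G+C = 8
Tm = 4·8 + 2·10 = 32 + 20 = 52°C

52°C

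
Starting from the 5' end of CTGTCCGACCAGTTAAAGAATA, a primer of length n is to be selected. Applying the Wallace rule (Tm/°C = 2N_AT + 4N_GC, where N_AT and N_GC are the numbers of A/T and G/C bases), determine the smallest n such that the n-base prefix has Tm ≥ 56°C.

n = 19

First 18 bases: CTGTCCGACCAGTTAAAG → Tm = 54°C (< 56°C)
First 19 bases: CTGTCCGACCAGTTAAAGA → Tm = 56°C (≥ 56°C)
Since every base adds ≥2°C, Tm only increases with n, so the threshold is first crossed at n = 19.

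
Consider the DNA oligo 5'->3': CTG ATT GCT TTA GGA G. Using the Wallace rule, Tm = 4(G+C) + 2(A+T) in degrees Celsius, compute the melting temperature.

Counting bases: T=6, A=3, G=5, C=2
A+T = 9, G+C = 7
Tm = 2(9) + 4(7) = 18 + 28 = 46°C

46°C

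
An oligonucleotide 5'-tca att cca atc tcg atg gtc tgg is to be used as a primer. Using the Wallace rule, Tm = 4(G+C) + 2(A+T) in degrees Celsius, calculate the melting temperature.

Counting bases: A=5, C=6, T=8, G=5
A+T = 13, G+C = 11
Tm = 2(13) + 4(11) = 26 + 44 = 70°C

70°C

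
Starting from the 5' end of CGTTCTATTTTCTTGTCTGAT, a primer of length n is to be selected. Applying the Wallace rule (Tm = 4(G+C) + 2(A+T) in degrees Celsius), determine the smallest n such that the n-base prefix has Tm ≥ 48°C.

First 17 bases: CGTTCTATTTTCTTGTC → Tm = 46°C (< 48°C)
First 18 bases: CGTTCTATTTTCTTGTCT → Tm = 48°C (≥ 48°C)
Each additional base adds 2°C (A/T) or 4°C (G/C), so Tm is non-decreasing in n; n = 18 is the first length to reach 48°C.

n = 18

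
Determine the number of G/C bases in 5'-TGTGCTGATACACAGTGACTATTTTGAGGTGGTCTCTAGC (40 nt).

18

T=14, C=7, G=11, A=8
G+C = 11 + 7 = 18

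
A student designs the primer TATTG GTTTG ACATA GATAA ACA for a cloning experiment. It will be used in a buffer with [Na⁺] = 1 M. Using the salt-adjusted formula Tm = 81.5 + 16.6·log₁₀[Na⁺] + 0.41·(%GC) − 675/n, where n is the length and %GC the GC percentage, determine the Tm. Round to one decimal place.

Length n = 23. C=2, G=4, T=8, A=9
G+C = 6, so %GC = 6/23 × 100 = 26.087%
Salt term: 16.6 × (0) = 0
GC term: 0.41 × 26.087 = 10.696; length term: −675/23 = −29.348
Tm = 81.5 + (0) + 10.696 − 29.348 = 62.848 → 62.8°C

62.8°C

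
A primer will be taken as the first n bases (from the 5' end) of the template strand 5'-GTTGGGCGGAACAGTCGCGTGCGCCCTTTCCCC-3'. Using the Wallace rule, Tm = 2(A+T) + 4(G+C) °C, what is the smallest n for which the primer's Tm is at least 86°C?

n = 25

First 24 bases: GTTGGGCGGAACAGTCGCGTGCGC → Tm = 82°C (< 86°C)
First 25 bases: GTTGGGCGGAACAGTCGCGTGCGCC → Tm = 86°C (≥ 86°C)
Since every base adds ≥2°C, Tm only increases with n, so the threshold is first crossed at n = 25.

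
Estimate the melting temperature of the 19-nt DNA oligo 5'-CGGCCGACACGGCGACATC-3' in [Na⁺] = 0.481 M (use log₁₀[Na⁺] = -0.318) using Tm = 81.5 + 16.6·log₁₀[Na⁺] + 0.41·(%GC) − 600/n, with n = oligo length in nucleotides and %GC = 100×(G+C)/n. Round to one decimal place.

74.9°C

Length n = 19. Counting bases: G=6, C=8, A=4, T=1
G+C = 14, so %GC = 14/19 × 100 = 73.684%
Salt term: 16.6 × (-0.318) = -5.279
GC term: 0.41 × 73.684 = 30.21; length term: −600/19 = −31.579
Tm = 81.5 + (-5.279) + 30.21 − 31.579 = 74.852 → 74.9°C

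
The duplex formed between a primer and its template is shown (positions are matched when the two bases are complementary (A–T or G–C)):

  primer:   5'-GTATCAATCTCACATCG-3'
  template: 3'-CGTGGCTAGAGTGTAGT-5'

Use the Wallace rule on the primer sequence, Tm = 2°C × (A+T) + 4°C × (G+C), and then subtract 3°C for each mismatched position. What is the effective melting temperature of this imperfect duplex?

36°C

Primer base counts: A=5, T=5, G=2, C=5 → A+T=10, G+C=7
Perfect-match Tm = 2(10) + 4(7) = 20 + 28 = 48°C
Mismatches (positions where the bases are not complementary): 4 (at positions 2, 4, 6, 17)
Effective Tm = 48 − 4×3 = 48 − 12 = 36°C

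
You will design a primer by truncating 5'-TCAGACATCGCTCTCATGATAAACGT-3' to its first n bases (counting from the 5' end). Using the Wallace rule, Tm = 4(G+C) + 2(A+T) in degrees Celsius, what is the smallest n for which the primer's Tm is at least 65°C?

First 23 bases: TCAGACATCGCTCTCATGATAAA → Tm = 64°C (< 65°C)
First 24 bases: TCAGACATCGCTCTCATGATAAAC → Tm = 68°C (≥ 65°C)
Each additional base adds 2°C (A/T) or 4°C (G/C), so Tm is non-decreasing in n; n = 24 is the first length to reach 65°C.

n = 24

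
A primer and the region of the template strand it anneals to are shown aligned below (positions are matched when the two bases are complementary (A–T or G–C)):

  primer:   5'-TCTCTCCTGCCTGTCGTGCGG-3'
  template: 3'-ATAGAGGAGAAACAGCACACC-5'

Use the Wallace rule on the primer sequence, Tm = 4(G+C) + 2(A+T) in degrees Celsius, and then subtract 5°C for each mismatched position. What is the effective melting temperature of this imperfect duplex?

Primer base counts: A=0, T=7, G=6, C=8 → A+T=7, G+C=14
Perfect-match Tm = 2(7) + 4(14) = 14 + 56 = 70°C
Mismatches (positions where the bases are not complementary): 5 (at positions 2, 9, 10, 11, 19)
Effective Tm = 70 − 5×5 = 70 − 25 = 45°C

45°C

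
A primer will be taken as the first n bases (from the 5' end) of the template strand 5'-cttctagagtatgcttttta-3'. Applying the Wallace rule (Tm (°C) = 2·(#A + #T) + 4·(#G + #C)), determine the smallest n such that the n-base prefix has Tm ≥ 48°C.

First 17 bases: CTTCTAGAGTATGCTTT → Tm = 46°C (< 48°C)
First 18 bases: CTTCTAGAGTATGCTTTT → Tm = 48°C (≥ 48°C)
Since every base adds ≥2°C, Tm only increases with n, so the threshold is first crossed at n = 18.

n = 18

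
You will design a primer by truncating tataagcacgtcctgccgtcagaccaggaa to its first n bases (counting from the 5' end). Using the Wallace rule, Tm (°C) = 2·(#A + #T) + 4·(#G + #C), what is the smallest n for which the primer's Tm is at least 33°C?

First 11 bases: TATAAGCACGT → Tm = 30°C (< 33°C)
First 12 bases: TATAAGCACGTC → Tm = 34°C (≥ 33°C)
Since every base adds ≥2°C, Tm only increases with n, so the threshold is first crossed at n = 12.

n = 12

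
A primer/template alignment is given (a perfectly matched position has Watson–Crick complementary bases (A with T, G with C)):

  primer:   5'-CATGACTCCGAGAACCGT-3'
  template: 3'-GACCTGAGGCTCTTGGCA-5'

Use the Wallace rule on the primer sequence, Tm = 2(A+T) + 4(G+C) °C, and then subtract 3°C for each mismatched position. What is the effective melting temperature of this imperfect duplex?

Primer base counts: A=5, T=3, G=4, C=6 → A+T=8, G+C=10
Perfect-match Tm = 2(8) + 4(10) = 16 + 40 = 56°C
Mismatches (positions where the bases are not complementary): 2 (at positions 2, 3)
Effective Tm = 56 − 2×3 = 56 − 6 = 50°C

50°C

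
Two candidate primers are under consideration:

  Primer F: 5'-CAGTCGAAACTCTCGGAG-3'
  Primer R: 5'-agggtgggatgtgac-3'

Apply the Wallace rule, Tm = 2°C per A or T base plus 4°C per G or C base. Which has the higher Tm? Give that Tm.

Primer F, 56°C

Primer F: A+T=8, G+C=10 → Tm = 2(8)+4(10) = 56°C
Primer R: A+T=6, G+C=9 → Tm = 2(6)+4(9) = 48°C
56°C vs 48°C → primer F is higher.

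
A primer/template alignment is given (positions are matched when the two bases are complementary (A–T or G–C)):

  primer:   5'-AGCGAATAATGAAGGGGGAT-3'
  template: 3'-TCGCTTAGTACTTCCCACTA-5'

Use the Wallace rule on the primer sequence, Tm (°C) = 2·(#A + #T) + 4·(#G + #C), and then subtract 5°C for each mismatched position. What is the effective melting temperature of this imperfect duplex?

48°C

Primer base counts: A=8, T=3, G=8, C=1 → A+T=11, G+C=9
Perfect-match Tm = 2(11) + 4(9) = 22 + 36 = 58°C
Mismatches (positions where the bases are not complementary): 2 (at positions 8, 17)
Effective Tm = 58 − 2×5 = 58 − 10 = 48°C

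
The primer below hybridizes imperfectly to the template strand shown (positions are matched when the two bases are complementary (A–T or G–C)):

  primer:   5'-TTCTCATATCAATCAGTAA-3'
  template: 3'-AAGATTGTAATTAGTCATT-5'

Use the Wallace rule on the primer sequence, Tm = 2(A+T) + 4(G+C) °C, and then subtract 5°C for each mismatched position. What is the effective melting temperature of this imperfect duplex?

33°C

Primer base counts: A=7, T=7, G=1, C=4 → A+T=14, G+C=5
Perfect-match Tm = 2(14) + 4(5) = 28 + 20 = 48°C
Mismatches (positions where the bases are not complementary): 3 (at positions 5, 7, 10)
Effective Tm = 48 − 3×5 = 48 − 15 = 33°C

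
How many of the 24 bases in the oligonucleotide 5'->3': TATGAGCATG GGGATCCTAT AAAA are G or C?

9

T=6, C=3, A=9, G=6
Total G or C: 6 + 3 = 9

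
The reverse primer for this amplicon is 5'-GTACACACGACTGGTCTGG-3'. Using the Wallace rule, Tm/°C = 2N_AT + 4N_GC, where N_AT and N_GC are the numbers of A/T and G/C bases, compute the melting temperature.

Base counts: G=6, A=4, C=5, T=4
AT pairs contribute 8, GC pairs contribute 11.
Tm = 2(8) + 4(11) = 16 + 44 = 60°C

60°C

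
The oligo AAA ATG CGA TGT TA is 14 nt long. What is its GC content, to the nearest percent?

29%

Base counts: G=3, T=4, A=6, C=1
G+C = 3 + 1 = 4 out of 14 bases
%GC = 4/14 × 100 = 28.57% ≈ 29%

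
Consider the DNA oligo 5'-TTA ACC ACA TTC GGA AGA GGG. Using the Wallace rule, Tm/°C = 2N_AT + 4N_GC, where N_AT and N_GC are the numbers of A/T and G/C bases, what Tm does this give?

62°C

Scanning the sequence gives A=7, C=4, G=6, T=4.
A+T = 11, G+C = 10
Tm = 4·10 + 2·11 = 40 + 22 = 62°C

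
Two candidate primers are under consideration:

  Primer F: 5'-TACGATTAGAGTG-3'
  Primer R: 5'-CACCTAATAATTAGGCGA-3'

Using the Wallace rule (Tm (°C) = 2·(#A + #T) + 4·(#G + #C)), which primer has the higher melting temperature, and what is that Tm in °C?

Primer F: A+T=8, G+C=5 → Tm = 2(8)+4(5) = 36°C
Primer R: A+T=11, G+C=7 → Tm = 2(11)+4(7) = 50°C
36°C vs 50°C → primer R is higher.

Primer R, 50°C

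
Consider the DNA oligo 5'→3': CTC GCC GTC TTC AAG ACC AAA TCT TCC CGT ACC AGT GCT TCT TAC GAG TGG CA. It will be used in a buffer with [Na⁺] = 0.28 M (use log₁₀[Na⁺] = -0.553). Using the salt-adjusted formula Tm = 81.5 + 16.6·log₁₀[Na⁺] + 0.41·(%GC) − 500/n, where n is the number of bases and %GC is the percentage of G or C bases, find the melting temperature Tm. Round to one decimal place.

Length n = 53. Counting bases: C=18, A=11, T=14, G=10
G+C = 28, so %GC = 28/53 × 100 = 52.83%
Salt term: 16.6 × (-0.553) = -9.18
GC term: 0.41 × 52.83 = 21.66; length term: −500/53 = −9.434
Tm = 81.5 + (-9.18) + 21.66 − 9.434 = 84.546 → 84.5°C

84.5°C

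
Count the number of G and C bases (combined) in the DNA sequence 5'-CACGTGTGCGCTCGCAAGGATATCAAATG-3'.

15

Scanning the sequence gives A=8, C=7, G=8, T=6.
Total G or C: 8 + 7 = 15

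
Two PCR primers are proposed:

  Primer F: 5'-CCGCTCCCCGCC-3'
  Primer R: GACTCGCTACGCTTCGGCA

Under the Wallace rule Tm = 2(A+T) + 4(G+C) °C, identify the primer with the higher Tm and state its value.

Primer F: A+T=1, G+C=11 → Tm = 2(1)+4(11) = 46°C
Primer R: A+T=7, G+C=12 → Tm = 2(7)+4(12) = 62°C
46°C vs 62°C → primer R is higher.

Primer R, 62°C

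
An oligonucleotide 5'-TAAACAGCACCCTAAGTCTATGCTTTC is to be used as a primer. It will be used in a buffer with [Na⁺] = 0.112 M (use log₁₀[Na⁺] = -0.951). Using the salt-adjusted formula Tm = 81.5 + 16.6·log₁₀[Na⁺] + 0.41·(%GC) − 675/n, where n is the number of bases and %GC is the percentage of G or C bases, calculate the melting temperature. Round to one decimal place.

Length n = 27. Counting bases: T=8, G=3, C=8, A=8
G+C = 11, so %GC = 11/27 × 100 = 40.741%
Salt term: 16.6 × (-0.951) = -15.787
GC term: 0.41 × 40.741 = 16.704; length term: −675/27 = −25
Tm = 81.5 + (-15.787) + 16.704 − 25 = 57.417 → 57.4°C

57.4°C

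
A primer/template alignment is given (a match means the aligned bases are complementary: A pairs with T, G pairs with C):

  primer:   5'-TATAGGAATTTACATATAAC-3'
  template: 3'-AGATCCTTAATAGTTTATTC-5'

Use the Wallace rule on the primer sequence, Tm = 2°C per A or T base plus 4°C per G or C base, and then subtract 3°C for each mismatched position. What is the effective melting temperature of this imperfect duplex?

33°C

Primer base counts: A=9, T=7, G=2, C=2 → A+T=16, G+C=4
Perfect-match Tm = 2(16) + 4(4) = 32 + 16 = 48°C
Mismatches (positions where the bases are not complementary): 5 (at positions 2, 11, 12, 15, 20)
Effective Tm = 48 − 5×3 = 48 − 15 = 33°C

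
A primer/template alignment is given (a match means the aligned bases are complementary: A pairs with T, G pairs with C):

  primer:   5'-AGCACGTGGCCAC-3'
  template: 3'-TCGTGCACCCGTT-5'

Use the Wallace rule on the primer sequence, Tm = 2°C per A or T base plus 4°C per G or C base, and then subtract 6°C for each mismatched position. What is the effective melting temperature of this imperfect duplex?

Primer base counts: A=3, T=1, G=4, C=5 → A+T=4, G+C=9
Perfect-match Tm = 2(4) + 4(9) = 8 + 36 = 44°C
Mismatches (positions where the bases are not complementary): 2 (at positions 10, 13)
Effective Tm = 44 − 2×6 = 44 − 12 = 32°C

32°C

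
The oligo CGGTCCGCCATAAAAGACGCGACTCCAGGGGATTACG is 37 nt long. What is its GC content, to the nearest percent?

59%

T=5, A=10, C=11, G=11
G+C = 11 + 11 = 22 out of 37 bases
%GC = 22/37 × 100 = 59.46% ≈ 59%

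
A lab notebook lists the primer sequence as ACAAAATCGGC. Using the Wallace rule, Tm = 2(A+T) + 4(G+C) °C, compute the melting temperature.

32°C

A=5, C=3, G=2, T=1
AT pairs contribute 6, GC pairs contribute 5.
Tm = 2×6 + 4×5 = 32°C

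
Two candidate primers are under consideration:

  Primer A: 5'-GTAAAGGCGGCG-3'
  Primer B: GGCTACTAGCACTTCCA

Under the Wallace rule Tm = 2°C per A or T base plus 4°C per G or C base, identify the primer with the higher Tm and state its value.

Primer B, 52°C

Primer A: A+T=4, G+C=8 → Tm = 2(4)+4(8) = 40°C
Primer B: A+T=8, G+C=9 → Tm = 2(8)+4(9) = 52°C
40°C vs 52°C → primer B is higher.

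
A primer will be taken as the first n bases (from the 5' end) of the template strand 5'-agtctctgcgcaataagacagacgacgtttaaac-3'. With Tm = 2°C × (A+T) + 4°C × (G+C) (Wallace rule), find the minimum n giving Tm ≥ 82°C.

n = 27

First 26 bases: AGTCTCTGCGCAATAAGACAGACGAC → Tm = 78°C (< 82°C)
First 27 bases: AGTCTCTGCGCAATAAGACAGACGACG → Tm = 82°C (≥ 82°C)
Since every base adds ≥2°C, Tm only increases with n, so the threshold is first crossed at n = 27.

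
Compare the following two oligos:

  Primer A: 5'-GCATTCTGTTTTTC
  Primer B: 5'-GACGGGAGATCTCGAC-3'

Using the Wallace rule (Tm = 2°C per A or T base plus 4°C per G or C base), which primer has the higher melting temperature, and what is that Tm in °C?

Primer B, 52°C

Primer A: A+T=9, G+C=5 → Tm = 2(9)+4(5) = 38°C
Primer B: A+T=6, G+C=10 → Tm = 2(6)+4(10) = 52°C
38°C vs 52°C → primer B is higher.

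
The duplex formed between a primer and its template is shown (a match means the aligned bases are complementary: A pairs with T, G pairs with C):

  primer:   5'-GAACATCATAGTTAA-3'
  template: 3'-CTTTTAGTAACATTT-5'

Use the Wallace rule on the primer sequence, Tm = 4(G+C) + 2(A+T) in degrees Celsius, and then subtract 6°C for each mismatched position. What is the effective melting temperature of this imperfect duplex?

Primer base counts: A=7, T=4, G=2, C=2 → A+T=11, G+C=4
Perfect-match Tm = 2(11) + 4(4) = 22 + 16 = 38°C
Mismatches (positions where the bases are not complementary): 3 (at positions 4, 10, 13)
Effective Tm = 38 − 3×6 = 38 − 18 = 20°C

20°C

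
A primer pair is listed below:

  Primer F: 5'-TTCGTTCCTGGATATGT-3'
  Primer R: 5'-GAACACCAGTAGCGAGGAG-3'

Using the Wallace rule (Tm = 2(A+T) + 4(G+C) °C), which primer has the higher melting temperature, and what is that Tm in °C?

Primer R, 60°C

Primer F: A+T=10, G+C=7 → Tm = 2(10)+4(7) = 48°C
Primer R: A+T=8, G+C=11 → Tm = 2(8)+4(11) = 60°C
48°C vs 60°C → primer R is higher.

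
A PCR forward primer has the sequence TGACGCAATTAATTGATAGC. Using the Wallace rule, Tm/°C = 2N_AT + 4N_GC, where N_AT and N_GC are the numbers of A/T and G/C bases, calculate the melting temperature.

Scanning the sequence gives T=6, A=7, G=4, C=3.
AT pairs contribute 13, GC pairs contribute 7.
Tm = 4·7 + 2·13 = 28 + 26 = 54°C

54°C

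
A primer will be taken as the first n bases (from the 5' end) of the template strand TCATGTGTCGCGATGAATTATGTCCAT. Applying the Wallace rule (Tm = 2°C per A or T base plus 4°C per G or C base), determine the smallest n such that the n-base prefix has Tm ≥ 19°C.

First 6 bases: TCATGT → Tm = 16°C (< 19°C)
First 7 bases: TCATGTG → Tm = 20°C (≥ 19°C)
Each additional base adds 2°C (A/T) or 4°C (G/C), so Tm is non-decreasing in n; n = 7 is the first length to reach 19°C.

n = 7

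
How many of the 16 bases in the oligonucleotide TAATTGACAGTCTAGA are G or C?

Base counts: G=3, T=5, A=6, C=2
G+C = 3 + 2 = 5

5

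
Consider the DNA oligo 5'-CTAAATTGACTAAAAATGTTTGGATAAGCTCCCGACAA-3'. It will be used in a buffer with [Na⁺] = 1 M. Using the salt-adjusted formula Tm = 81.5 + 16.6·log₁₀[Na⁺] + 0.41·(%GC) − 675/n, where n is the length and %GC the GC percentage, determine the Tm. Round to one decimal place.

77.8°C

Length n = 38. Scanning the sequence gives G=6, C=7, A=15, T=10.
G+C = 13, so %GC = 13/38 × 100 = 34.211%
Salt term: 16.6 × (0) = 0
GC term: 0.41 × 34.211 = 14.027; length term: −675/38 = −17.763
Tm = 81.5 + (0) + 14.027 − 17.763 = 77.764 → 77.8°C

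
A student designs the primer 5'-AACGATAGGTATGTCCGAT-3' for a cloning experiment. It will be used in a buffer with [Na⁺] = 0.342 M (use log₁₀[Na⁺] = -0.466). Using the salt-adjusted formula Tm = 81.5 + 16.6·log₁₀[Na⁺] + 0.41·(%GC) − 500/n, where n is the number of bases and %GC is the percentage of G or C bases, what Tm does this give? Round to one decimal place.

64.7°C

Length n = 19. Base counts: T=5, C=3, A=6, G=5
G+C = 8, so %GC = 8/19 × 100 = 42.105%
Salt term: 16.6 × (-0.466) = -7.736
GC term: 0.41 × 42.105 = 17.263; length term: −500/19 = −26.316
Tm = 81.5 + (-7.736) + 17.263 − 26.316 = 64.711 → 64.7°C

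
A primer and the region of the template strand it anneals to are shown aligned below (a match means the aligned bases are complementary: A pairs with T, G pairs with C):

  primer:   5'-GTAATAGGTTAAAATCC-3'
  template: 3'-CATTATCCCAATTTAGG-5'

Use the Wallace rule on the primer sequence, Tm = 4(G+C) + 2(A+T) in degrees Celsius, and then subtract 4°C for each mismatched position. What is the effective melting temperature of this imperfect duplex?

Primer base counts: A=7, T=5, G=3, C=2 → A+T=12, G+C=5
Perfect-match Tm = 2(12) + 4(5) = 24 + 20 = 44°C
Mismatches (positions where the bases are not complementary): 2 (at positions 9, 11)
Effective Tm = 44 − 2×4 = 44 − 8 = 36°C

36°C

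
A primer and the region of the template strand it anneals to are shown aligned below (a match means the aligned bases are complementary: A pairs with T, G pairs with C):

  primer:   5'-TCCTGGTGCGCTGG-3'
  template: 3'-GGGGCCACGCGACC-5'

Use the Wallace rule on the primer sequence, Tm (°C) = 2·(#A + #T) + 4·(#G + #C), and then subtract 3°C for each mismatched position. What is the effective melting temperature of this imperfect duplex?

42°C

Primer base counts: A=0, T=4, G=6, C=4 → A+T=4, G+C=10
Perfect-match Tm = 2(4) + 4(10) = 8 + 40 = 48°C
Mismatches (positions where the bases are not complementary): 2 (at positions 1, 4)
Effective Tm = 48 − 2×3 = 48 − 6 = 42°C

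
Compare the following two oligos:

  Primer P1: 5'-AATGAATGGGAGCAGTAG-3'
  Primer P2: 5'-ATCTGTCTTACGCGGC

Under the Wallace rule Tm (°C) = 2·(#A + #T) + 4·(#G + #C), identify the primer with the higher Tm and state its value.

Primer P1, 52°C

Primer P1: A+T=10, G+C=8 → Tm = 2(10)+4(8) = 52°C
Primer P2: A+T=7, G+C=9 → Tm = 2(7)+4(9) = 50°C
52°C vs 50°C → primer P1 is higher.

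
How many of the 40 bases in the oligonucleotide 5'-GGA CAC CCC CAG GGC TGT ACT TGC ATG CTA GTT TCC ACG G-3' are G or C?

G=11, C=13, A=7, T=9
G+C = 11 + 13 = 24

24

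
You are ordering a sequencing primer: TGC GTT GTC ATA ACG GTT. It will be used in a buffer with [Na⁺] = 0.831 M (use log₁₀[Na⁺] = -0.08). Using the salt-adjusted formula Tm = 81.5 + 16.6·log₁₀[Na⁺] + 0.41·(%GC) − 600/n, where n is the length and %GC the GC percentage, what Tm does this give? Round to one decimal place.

65.1°C

Length n = 18. Scanning the sequence gives T=7, A=3, C=3, G=5.
G+C = 8, so %GC = 8/18 × 100 = 44.444%
Salt term: 16.6 × (-0.08) = -1.328
GC term: 0.41 × 44.444 = 18.222; length term: −600/18 = −33.333
Tm = 81.5 + (-1.328) + 18.222 − 33.333 = 65.061 → 65.1°C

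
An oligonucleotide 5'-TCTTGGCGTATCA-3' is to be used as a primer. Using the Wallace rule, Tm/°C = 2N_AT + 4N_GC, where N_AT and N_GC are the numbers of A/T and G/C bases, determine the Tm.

38°C

Counting bases: G=3, C=3, T=5, A=2
AT pairs contribute 7, GC pairs contribute 6.
Tm = 2×7 + 4×6 = 38°C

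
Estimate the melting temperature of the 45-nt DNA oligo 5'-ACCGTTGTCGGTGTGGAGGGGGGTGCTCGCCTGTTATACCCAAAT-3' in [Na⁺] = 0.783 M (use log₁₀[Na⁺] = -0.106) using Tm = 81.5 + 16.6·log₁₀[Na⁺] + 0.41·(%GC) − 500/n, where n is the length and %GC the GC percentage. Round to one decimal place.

Length n = 45. Scanning the sequence gives C=10, A=7, T=12, G=16.
G+C = 26, so %GC = 26/45 × 100 = 57.778%
Salt term: 16.6 × (-0.106) = -1.76
GC term: 0.41 × 57.778 = 23.689; length term: −500/45 = −11.111
Tm = 81.5 + (-1.76) + 23.689 − 11.111 = 92.318 → 92.3°C

92.3°C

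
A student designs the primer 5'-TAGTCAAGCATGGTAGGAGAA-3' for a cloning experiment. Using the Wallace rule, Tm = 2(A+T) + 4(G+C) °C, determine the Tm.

60°C

Base counts: G=7, C=2, T=4, A=8
A+T = 12, G+C = 9
Tm = 2(12) + 4(9) = 24 + 36 = 60°C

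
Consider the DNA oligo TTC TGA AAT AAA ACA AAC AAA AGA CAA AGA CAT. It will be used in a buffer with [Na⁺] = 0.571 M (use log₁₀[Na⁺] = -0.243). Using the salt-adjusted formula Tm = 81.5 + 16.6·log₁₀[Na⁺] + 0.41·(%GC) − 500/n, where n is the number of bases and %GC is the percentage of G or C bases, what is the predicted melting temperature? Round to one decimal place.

Length n = 33. Scanning the sequence gives A=20, C=5, G=3, T=5.
G+C = 8, so %GC = 8/33 × 100 = 24.242%
Salt term: 16.6 × (-0.243) = -4.034
GC term: 0.41 × 24.242 = 9.939; length term: −500/33 = −15.152
Tm = 81.5 + (-4.034) + 9.939 − 15.152 = 72.253 → 72.3°C

72.3°C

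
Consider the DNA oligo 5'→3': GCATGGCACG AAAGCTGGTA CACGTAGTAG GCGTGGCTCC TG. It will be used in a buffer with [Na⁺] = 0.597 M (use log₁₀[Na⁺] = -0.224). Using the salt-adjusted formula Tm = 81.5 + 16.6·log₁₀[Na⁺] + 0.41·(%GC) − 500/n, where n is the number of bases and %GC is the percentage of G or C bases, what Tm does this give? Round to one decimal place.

90.3°C

Length n = 42. Scanning the sequence gives C=10, G=15, T=8, A=9.
G+C = 25, so %GC = 25/42 × 100 = 59.524%
Salt term: 16.6 × (-0.224) = -3.718
GC term: 0.41 × 59.524 = 24.405; length term: −500/42 = −11.905
Tm = 81.5 + (-3.718) + 24.405 − 11.905 = 90.282 → 90.3°C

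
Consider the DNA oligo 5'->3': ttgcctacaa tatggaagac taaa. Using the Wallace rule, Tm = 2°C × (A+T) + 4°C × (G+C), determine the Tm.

Scanning the sequence gives G=4, C=4, A=10, T=6.
AT pairs contribute 16, GC pairs contribute 8.
Tm = 4·8 + 2·16 = 32 + 32 = 64°C

64°C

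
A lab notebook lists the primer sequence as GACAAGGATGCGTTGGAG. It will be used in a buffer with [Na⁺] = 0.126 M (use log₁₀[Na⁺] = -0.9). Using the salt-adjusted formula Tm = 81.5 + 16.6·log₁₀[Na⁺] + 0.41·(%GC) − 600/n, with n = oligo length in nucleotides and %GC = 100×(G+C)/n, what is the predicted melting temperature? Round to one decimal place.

Length n = 18. Counting bases: T=3, A=5, C=2, G=8
G+C = 10, so %GC = 10/18 × 100 = 55.556%
Salt term: 16.6 × (-0.9) = -14.94
GC term: 0.41 × 55.556 = 22.778; length term: −600/18 = −33.333
Tm = 81.5 + (-14.94) + 22.778 − 33.333 = 56.005 → 56.0°C

56.0°C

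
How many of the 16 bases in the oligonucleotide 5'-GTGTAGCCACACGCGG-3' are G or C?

Base counts: G=6, C=5, A=3, T=2
Total G or C: 6 + 5 = 11

11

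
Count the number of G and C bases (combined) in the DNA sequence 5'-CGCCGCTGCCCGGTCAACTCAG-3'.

16

A=3, G=6, C=10, T=3
G+C = 6 + 10 = 16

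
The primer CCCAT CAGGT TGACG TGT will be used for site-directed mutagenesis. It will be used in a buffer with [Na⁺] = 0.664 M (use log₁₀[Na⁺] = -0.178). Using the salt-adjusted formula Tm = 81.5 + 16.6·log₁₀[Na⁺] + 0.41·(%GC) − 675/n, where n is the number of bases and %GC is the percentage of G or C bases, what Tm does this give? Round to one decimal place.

63.8°C

Length n = 18. Scanning the sequence gives G=5, T=5, C=5, A=3.
G+C = 10, so %GC = 10/18 × 100 = 55.556%
Salt term: 16.6 × (-0.178) = -2.955
GC term: 0.41 × 55.556 = 22.778; length term: −675/18 = −37.5
Tm = 81.5 + (-2.955) + 22.778 − 37.5 = 63.823 → 63.8°C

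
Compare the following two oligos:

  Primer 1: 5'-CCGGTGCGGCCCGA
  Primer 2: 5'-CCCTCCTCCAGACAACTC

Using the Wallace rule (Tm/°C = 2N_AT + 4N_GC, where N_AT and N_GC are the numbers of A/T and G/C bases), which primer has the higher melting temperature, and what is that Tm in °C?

Primer 2, 58°C

Primer 1: A+T=2, G+C=12 → Tm = 2(2)+4(12) = 52°C
Primer 2: A+T=7, G+C=11 → Tm = 2(7)+4(11) = 58°C
52°C vs 58°C → primer 2 is higher.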